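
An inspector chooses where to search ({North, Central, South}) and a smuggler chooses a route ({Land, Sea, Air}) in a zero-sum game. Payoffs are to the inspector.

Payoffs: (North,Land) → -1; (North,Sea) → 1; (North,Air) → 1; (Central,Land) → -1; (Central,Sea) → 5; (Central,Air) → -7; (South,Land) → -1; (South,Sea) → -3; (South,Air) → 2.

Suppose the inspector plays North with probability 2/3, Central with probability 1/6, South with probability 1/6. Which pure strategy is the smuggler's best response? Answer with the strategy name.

If the smuggler plays Land, the inspector's expected payoff is (2/3)·(-1) + (1/6)·(-1) + (1/6)·(-1) = -1.
If the smuggler plays Sea, the inspector's expected payoff is (2/3)·1 + (1/6)·5 + (1/6)·(-3) = 1.
If the smuggler plays Air, the inspector's expected payoff is (2/3)·1 + (1/6)·(-7) + (1/6)·2 = -1/6.
The smuggler minimizes the inspector's payoff; the smallest is -1, so the best response is Land.

Land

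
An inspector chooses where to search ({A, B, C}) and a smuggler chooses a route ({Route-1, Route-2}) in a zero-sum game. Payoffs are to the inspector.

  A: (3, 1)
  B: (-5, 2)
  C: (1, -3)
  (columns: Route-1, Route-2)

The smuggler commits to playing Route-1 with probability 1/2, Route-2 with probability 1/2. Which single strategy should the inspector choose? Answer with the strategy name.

Expected payoff of A: (1/2)·3 + (1/2)·1 = 2.
Expected payoff of B: (1/2)·(-5) + (1/2)·2 = -3/2.
Expected payoff of C: (1/2)·1 + (1/2)·(-3) = -1.
The largest is 2, so the inspector's best response is A.

A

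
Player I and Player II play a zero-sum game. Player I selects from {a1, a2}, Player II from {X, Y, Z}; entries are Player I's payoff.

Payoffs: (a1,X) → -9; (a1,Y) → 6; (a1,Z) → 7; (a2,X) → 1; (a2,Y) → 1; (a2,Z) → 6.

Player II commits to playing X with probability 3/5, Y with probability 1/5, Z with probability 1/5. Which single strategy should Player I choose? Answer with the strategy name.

a2

Expected payoff of a1: (3/5)·(-9) + (1/5)·6 + (1/5)·7 = -14/5.
Expected payoff of a2: (3/5)·1 + (1/5)·1 + (1/5)·6 = 2.
The largest is 2, so Player I's best response is a2.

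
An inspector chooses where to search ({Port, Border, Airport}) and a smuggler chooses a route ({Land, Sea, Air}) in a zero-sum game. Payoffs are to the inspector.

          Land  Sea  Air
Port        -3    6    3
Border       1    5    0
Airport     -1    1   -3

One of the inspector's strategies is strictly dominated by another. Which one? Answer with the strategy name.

Border gives a strictly higher payoff than Airport against every column: 1 > -1, 5 > 1, 0 > -3.
So Airport is strictly dominated and the inspector never plays it.

Airport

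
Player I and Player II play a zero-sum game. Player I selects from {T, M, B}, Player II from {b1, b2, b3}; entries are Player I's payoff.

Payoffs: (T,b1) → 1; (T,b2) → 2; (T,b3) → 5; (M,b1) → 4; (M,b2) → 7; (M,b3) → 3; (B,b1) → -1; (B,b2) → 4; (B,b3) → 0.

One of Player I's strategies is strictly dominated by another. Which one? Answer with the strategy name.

M gives a strictly higher payoff than B against every column: 4 > -1, 7 > 4, 3 > 0.
So B is strictly dominated and Player I never plays it.

B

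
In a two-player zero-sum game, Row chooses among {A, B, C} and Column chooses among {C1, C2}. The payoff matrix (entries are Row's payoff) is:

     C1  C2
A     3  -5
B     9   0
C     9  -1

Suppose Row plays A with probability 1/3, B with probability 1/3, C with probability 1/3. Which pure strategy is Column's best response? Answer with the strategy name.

C2

If Column plays C1, Row's expected payoff is (1/3)·3 + (1/3)·9 + (1/3)·9 = 7.
If Column plays C2, Row's expected payoff is (1/3)·(-5) + (1/3)·0 + (1/3)·(-1) = -2.
Column minimizes Row's payoff; the smallest is -2, so the best response is C2.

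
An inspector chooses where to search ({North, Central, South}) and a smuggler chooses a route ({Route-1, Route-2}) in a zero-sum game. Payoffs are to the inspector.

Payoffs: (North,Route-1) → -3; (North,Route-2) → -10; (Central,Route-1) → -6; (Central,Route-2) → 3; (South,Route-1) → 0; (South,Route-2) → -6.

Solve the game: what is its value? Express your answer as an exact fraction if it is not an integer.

-12/5

Row minima: North → -10, Central → -6, South → -6; maximin = -6.
Column maxima: Route-1 → 0, Route-2 → 3; minimax = 0.
-6 ≠ 0, so there is no saddle point; optimal play is mixed.
North is strictly dominated by South, so the inspector never plays it.
On the remaining 2×2 (Central, South vs Route-1, Route-2):
Let the inspector play Central with probability p. Expected payoff against Route-1: (-6)p + 0(1−p) = −6p; against Route-2: 3p + (-6)(1−p) = 9p − 6.
Setting these equal: −6p = 9p − 6 ⇒ −15p = -6 ⇒ p = 2/5, and the value is (-6)·(2/5) = -12/5.
For the smuggler: with q = P(Route-1), equating Central's and South's payoffs gives −9q + 3 = 6q − 6 ⇒ q = 3/5.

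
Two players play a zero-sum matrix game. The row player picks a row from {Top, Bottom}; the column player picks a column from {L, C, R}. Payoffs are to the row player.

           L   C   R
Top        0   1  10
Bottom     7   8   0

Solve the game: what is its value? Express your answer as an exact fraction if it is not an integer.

Row minima: Top → 0, Bottom → 0; maximin = 0.
Column maxima: L → 7, C → 8, R → 10; minimax = 7.
0 ≠ 7, so there is no saddle point; optimal play is mixed.
C is strictly dominated by L (it gives the row player strictly more in every row), so the column player never plays it.
On the remaining 2×2 (Top, Bottom vs L, R):
Let the row player play Top with probability p. Expected payoff against L: 0p + 7(1−p) = −7p + 7; against R: 10p + 0(1−p) = 10p.
Setting these equal: −7p + 7 = 10p ⇒ −17p = -7 ⇒ p = 7/17, and the value is (-7)·(7/17) + 7 = 70/17.
For the column player: with q = P(L), equating Top's and Bottom's payoffs gives −10q + 10 = 7q ⇒ q = 10/17.

70/17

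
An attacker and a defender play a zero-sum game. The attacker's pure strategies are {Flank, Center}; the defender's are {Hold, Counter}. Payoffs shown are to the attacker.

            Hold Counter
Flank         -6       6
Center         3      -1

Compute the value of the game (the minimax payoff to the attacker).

Row minima: Flank → -6, Center → -1; maximin = -1.
Column maxima: Hold → 3, Counter → 6; minimax = 3.
-1 ≠ 3, so there is no saddle point; optimal play is mixed.
Let the attacker play Flank with probability p. Expected payoff against Hold: (-6)p + 3(1−p) = −9p + 3; against Counter: 6p + (-1)(1−p) = 7p − 1.
Setting these equal: −9p + 3 = 7p − 1 ⇒ −16p = -4 ⇒ p = 1/4, and the value is (-9)·(1/4) + 3 = 3/4.
For the defender: with q = P(Hold), equating Flank's and Center's payoffs gives −12q + 6 = 4q − 1 ⇒ q = 7/16.

3/4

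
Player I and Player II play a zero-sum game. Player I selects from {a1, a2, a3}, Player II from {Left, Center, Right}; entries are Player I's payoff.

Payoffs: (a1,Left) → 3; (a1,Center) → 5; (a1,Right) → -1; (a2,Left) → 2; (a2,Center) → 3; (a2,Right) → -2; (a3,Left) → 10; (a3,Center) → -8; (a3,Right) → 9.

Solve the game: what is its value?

37/23

Row minima: a1 → -1, a2 → -2, a3 → -8; maximin = -1.
Column maxima: Left → 10, Center → 5, Right → 9; minimax = 5.
-1 ≠ 5, so there is no saddle point; optimal play is mixed.
a2 is strictly dominated by a1, so Player I never plays it.
Left is strictly dominated by Right (it gives Player I strictly more in every row), so Player II never plays it.
On the remaining 2×2 (a1, a3 vs Center, Right):
Let Player I play a1 with probability p. Expected payoff against Center: 5p + (-8)(1−p) = 13p − 8; against Right: (-1)p + 9(1−p) = −10p + 9.
Setting these equal: 13p − 8 = −10p + 9 ⇒ 23p = 17 ⇒ p = 17/23, and the value is (13)·(17/23) − 8 = 37/23.
For Player II: with q = P(Center), equating a1's and a3's payoffs gives 6q − 1 = −17q + 9 ⇒ q = 10/23.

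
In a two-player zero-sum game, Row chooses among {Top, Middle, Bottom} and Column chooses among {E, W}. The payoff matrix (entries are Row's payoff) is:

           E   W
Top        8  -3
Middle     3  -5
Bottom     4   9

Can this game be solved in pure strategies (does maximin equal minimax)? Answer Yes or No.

No

Row minima: Top → -3, Middle → -5, Bottom → 4; maximin = 4.
Column maxima: E → 8, W → 9; minimax = 8.
4 ≠ 8, so no pure-strategy equilibrium exists.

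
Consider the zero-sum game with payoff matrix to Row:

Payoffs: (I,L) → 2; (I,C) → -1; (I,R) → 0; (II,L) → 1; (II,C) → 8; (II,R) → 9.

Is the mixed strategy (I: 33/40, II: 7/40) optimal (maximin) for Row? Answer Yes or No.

Against L this mix gives (33/40)·2 + (7/40)·1 = 73/40.
Against C this mix gives (33/40)·(-1) + (7/40)·8 = 23/40.
Against R this mix gives (33/40)·0 + (7/40)·9 = 63/40.
Column will play C, holding Row to 23/40. Shifting weight toward the row that does better against C would raise this floor (the equalizing mix achieves 17/10 against both C and L), so the proposed strategy is not optimal.

No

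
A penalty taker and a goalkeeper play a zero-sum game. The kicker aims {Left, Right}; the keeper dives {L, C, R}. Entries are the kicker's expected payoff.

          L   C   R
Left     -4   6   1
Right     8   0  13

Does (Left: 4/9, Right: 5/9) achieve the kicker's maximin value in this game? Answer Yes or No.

Against L this mix gives (4/9)·(-4) + (5/9)·8 = 8/3.
Against C this mix gives (4/9)·6 + (5/9)·0 = 8/3.
Against R this mix gives (4/9)·1 + (5/9)·13 = 23/3.
All of the keeper's active replies (L, C) yield 8/3, and no column does worse for the kicker. The mix makes the keeper indifferent and guarantees 8/3, so it is optimal.

Yes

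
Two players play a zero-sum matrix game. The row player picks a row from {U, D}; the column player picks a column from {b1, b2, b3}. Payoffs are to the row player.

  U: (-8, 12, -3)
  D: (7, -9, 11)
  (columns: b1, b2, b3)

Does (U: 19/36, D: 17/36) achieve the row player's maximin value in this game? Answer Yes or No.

Against b1 this mix gives (19/36)·(-8) + (17/36)·7 = -11/12.
Against b2 this mix gives (19/36)·12 + (17/36)·(-9) = 25/12.
Against b3 this mix gives (19/36)·(-3) + (17/36)·11 = 65/18.
The column player will play b1, holding the row player to -11/12. Shifting weight toward the row that does better against b1 would raise this floor (the equalizing mix achieves 1/3 against both b1 and b2), so the proposed strategy is not optimal.

No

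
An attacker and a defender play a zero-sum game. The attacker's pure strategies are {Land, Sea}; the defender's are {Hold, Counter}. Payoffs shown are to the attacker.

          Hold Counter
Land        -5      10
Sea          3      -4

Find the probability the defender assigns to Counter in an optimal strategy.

4/11

Row minima: Land → -5, Sea → -4; maximin = -4.
Column maxima: Hold → 3, Counter → 10; minimax = 3.
-4 ≠ 3, so there is no saddle point; optimal play is mixed.
Let the attacker play Land with probability p. Expected payoff against Hold: (-5)p + 3(1−p) = −8p + 3; against Counter: 10p + (-4)(1−p) = 14p − 4.
Setting these equal: −8p + 3 = 14p − 4 ⇒ −22p = -7 ⇒ p = 7/22, and the value is (-8)·(7/22) + 3 = 5/11.
For the defender: with q = P(Hold), equating Land's and Sea's payoffs gives −15q + 10 = 7q − 4 ⇒ q = 7/11.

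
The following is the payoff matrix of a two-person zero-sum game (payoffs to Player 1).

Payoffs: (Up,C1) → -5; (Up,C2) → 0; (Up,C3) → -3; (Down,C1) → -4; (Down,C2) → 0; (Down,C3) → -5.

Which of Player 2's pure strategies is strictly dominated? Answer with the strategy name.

C1 holds Player 1's payoff strictly below C2 in every row: -5 < 0, -4 < 0.
So C2 is strictly dominated for Player 2.

C2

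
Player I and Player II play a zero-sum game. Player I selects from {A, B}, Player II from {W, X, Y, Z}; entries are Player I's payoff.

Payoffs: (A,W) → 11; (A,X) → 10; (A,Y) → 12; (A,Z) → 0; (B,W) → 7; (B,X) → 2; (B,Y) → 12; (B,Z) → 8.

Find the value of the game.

Row minima: A → 0, B → 2; maximin = 2.
Column maxima: W → 11, X → 10, Y → 12, Z → 8; minimax = 8.
2 ≠ 8, so there is no saddle point; optimal play is mixed.
W is strictly dominated by X (it gives Player I strictly more in every row), so Player II never plays it.
Y is strictly dominated by X (it gives Player I strictly more in every row), so Player II never plays it.
On the remaining 2×2 (A, B vs X, Z):
Let Player I play A with probability p. Expected payoff against X: 10p + 2(1−p) = 8p + 2; against Z: 0p + 8(1−p) = −8p + 8.
Setting these equal: 8p + 2 = −8p + 8 ⇒ 16p = 6 ⇒ p = 3/8, and the value is (8)·(3/8) + 2 = 5.
For Player II: with q = P(X), equating A's and B's payoffs gives 10q = −6q + 8 ⇒ q = 1/2.

5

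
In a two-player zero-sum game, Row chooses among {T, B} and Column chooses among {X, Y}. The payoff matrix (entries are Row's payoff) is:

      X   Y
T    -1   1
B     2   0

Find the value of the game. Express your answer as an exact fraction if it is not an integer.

1/2

Row minima: T → -1, B → 0; maximin = 0.
Column maxima: X → 2, Y → 1; minimax = 1.
0 ≠ 1, so there is no saddle point; optimal play is mixed.
Let Row play T with probability p. Expected payoff against X: (-1)p + 2(1−p) = −3p + 2; against Y: 1p + 0(1−p) = p.
Setting these equal: −3p + 2 = p ⇒ −4p = -2 ⇒ p = 1/2, and the value is (-3)·(1/2) + 2 = 1/2.
For Column: with q = P(X), equating T's and B's payoffs gives −2q + 1 = 2q ⇒ q = 1/4.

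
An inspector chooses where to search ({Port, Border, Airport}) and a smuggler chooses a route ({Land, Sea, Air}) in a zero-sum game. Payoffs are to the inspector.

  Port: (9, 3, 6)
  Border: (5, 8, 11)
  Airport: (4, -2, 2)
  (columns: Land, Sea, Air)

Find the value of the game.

19/3

Row minima: Port → 3, Border → 5, Airport → -2; maximin = 5.
Column maxima: Land → 9, Sea → 8, Air → 11; minimax = 8.
5 ≠ 8, so there is no saddle point; optimal play is mixed.
Airport is strictly dominated by Port, so the inspector never plays it.
Air is strictly dominated by Sea (it gives the inspector strictly more in every row), so the smuggler never plays it.
On the remaining 2×2 (Port, Border vs Land, Sea):
Let the inspector play Port with probability p. Expected payoff against Land: 9p + 5(1−p) = 4p + 5; against Sea: 3p + 8(1−p) = −5p + 8.
Setting these equal: 4p + 5 = −5p + 8 ⇒ 9p = 3 ⇒ p = 1/3, and the value is (4)·(1/3) + 5 = 19/3.
For the smuggler: with q = P(Land), equating Port's and Border's payoffs gives 6q + 3 = −3q + 8 ⇒ q = 5/9.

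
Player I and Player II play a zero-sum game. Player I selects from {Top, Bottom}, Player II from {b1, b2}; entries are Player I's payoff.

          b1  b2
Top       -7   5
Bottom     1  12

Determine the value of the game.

1

Row minima: Top → -7, Bottom → 1; maximin = 1.
Column maxima: b1 → 1, b2 → 12; minimax = 1.
Since maximin = minimax = 1, there is a saddle point and the value is 1.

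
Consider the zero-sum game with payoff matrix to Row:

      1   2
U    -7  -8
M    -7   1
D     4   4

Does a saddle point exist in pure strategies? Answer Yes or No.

Row minima: U → -8, M → -7, D → 4; maximin = 4.
Column maxima: 1 → 4, 2 → 4; minimax = 4.
maximin = minimax = 4, so a saddle point exists.

Yes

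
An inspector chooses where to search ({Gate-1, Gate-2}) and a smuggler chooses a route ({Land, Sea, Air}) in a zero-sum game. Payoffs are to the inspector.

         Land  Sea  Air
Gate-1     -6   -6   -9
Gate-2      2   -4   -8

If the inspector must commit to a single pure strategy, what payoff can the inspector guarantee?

-8

Row minima: Gate-1 → -9, Gate-2 → -8.
The best of these is -8.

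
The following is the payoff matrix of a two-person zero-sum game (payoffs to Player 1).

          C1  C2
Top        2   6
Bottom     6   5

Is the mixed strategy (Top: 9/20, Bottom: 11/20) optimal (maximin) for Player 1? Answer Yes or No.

Against C1 this mix gives (9/20)·2 + (11/20)·6 = 21/5.
Against C2 this mix gives (9/20)·6 + (11/20)·5 = 109/20.
Player 2 will play C1, holding Player 1 to 21/5. Shifting weight toward the row that does better against C1 would raise this floor (the equalizing mix achieves 26/5 against both C1 and C2), so the proposed strategy is not optimal.

No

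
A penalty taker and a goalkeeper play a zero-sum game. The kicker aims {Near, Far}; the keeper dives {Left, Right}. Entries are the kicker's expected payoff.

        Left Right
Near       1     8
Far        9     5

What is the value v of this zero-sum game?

67/11

Row minima: Near → 1, Far → 5; maximin = 5.
Column maxima: Left → 9, Right → 8; minimax = 8.
5 ≠ 8, so there is no saddle point; optimal play is mixed.
Let the kicker play Near with probability p. Expected payoff against Left: 1p + 9(1−p) = −8p + 9; against Right: 8p + 5(1−p) = 3p + 5.
Setting these equal: −8p + 9 = 3p + 5 ⇒ −11p = -4 ⇒ p = 4/11, and the value is (-8)·(4/11) + 9 = 67/11.
For the keeper: with q = P(Left), equating Near's and Far's payoffs gives −7q + 8 = 4q + 5 ⇒ q = 3/11.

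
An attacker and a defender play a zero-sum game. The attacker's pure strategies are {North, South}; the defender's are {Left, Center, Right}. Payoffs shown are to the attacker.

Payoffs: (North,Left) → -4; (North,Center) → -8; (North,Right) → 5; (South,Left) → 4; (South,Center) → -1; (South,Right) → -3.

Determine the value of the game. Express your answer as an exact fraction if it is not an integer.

Row minima: North → -8, South → -3; maximin = -3.
Column maxima: Left → 4, Center → -1, Right → 5; minimax = -1.
-3 ≠ -1, so there is no saddle point; optimal play is mixed.
Left is strictly dominated by Center (it gives the attacker strictly more in every row), so the defender never plays it.
On the remaining 2×2 (North, South vs Center, Right):
Let the attacker play North with probability p. Expected payoff against Center: (-8)p + (-1)(1−p) = −7p − 1; against Right: 5p + (-3)(1−p) = 8p − 3.
Setting these equal: −7p − 1 = 8p − 3 ⇒ −15p = -2 ⇒ p = 2/15, and the value is (-7)·(2/15) − 1 = -29/15.
For the defender: with q = P(Center), equating North's and South's payoffs gives −13q + 5 = 2q − 3 ⇒ q = 8/15.

-29/15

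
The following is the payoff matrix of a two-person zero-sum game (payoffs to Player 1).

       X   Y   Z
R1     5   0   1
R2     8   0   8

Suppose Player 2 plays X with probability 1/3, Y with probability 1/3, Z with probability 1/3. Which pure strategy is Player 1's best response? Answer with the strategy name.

R2

Expected payoff of R1: (1/3)·5 + (1/3)·0 + (1/3)·1 = 2.
Expected payoff of R2: (1/3)·8 + (1/3)·0 + (1/3)·8 = 16/3.
The largest is 16/3, so Player 1's best response is R2.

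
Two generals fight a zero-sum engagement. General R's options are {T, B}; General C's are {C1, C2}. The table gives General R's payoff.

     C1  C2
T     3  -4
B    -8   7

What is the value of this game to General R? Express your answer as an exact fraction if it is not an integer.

-1/2

Row minima: T → -4, B → -8; maximin = -4.
Column maxima: C1 → 3, C2 → 7; minimax = 3.
-4 ≠ 3, so there is no saddle point; optimal play is mixed.
Let General R play T with probability p. Expected payoff against C1: 3p + (-8)(1−p) = 11p − 8; against C2: (-4)p + 7(1−p) = −11p + 7.
Setting these equal: 11p − 8 = −11p + 7 ⇒ 22p = 15 ⇒ p = 15/22, and the value is (11)·(15/22) − 8 = -1/2.
For General C: with q = P(C1), equating T's and B's payoffs gives 7q − 4 = −15q + 7 ⇒ q = 1/2.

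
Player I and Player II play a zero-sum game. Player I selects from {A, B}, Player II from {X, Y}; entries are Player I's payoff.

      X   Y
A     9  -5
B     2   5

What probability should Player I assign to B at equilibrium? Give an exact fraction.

Row minima: A → -5, B → 2; maximin = 2.
Column maxima: X → 9, Y → 5; minimax = 5.
2 ≠ 5, so there is no saddle point; optimal play is mixed.
Let Player I play A with probability p. Expected payoff against X: 9p + 2(1−p) = 7p + 2; against Y: (-5)p + 5(1−p) = −10p + 5.
Setting these equal: 7p + 2 = −10p + 5 ⇒ 17p = 3 ⇒ p = 3/17, and the value is (7)·(3/17) + 2 = 55/17.
For Player II: with q = P(X), equating A's and B's payoffs gives 14q − 5 = −3q + 5 ⇒ q = 10/17.

14/17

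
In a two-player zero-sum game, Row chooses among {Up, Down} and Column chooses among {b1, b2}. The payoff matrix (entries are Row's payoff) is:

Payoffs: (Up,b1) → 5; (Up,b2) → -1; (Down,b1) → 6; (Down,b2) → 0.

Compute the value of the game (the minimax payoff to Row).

0

Row minima: Up → -1, Down → 0; maximin = 0.
Column maxima: b1 → 6, b2 → 0; minimax = 0.
Since maximin = minimax = 0, there is a saddle point and the value is 0.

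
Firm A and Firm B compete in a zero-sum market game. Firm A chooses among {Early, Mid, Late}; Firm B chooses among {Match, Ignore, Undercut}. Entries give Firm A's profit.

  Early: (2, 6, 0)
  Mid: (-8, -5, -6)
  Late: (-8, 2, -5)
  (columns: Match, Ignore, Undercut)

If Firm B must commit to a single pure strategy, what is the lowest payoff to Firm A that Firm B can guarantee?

0

Column maxima: Match → 2, Ignore → 6, Undercut → 0.
The smallest of these is 0.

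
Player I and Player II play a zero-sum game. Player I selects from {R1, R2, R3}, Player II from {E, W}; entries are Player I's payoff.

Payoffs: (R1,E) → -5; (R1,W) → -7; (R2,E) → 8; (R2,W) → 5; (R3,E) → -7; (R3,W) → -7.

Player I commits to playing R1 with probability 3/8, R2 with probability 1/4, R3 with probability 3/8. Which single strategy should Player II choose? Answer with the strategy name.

If Player II plays E, Player I's expected payoff is (3/8)·(-5) + (1/4)·8 + (3/8)·(-7) = -5/2.
If Player II plays W, Player I's expected payoff is (3/8)·(-7) + (1/4)·5 + (3/8)·(-7) = -4.
Player II minimizes Player I's payoff; the smallest is -4, so the best response is W.

W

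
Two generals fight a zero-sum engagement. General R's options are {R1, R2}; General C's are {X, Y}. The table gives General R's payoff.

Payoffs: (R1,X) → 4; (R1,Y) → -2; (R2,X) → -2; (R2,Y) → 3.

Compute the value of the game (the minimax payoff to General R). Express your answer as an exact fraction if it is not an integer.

8/11

Row minima: R1 → -2, R2 → -2; maximin = -2.
Column maxima: X → 4, Y → 3; minimax = 3.
-2 ≠ 3, so there is no saddle point; optimal play is mixed.
Let General R play R1 with probability p. Expected payoff against X: 4p + (-2)(1−p) = 6p − 2; against Y: (-2)p + 3(1−p) = −5p + 3.
Setting these equal: 6p − 2 = −5p + 3 ⇒ 11p = 5 ⇒ p = 5/11, and the value is (6)·(5/11) − 2 = 8/11.
For General C: with q = P(X), equating R1's and R2's payoffs gives 6q − 2 = −5q + 3 ⇒ q = 5/11.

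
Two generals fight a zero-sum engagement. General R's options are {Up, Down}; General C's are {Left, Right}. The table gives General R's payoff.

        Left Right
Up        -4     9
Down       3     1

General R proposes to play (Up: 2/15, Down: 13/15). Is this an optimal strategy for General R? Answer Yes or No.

Against Left this mix gives (2/15)·(-4) + (13/15)·3 = 31/15.
Against Right this mix gives (2/15)·9 + (13/15)·1 = 31/15.
All of General C's active replies (Left, Right) yield 31/15, and no column does worse for General R. The mix makes General C indifferent and guarantees 31/15, so it is optimal.

Yes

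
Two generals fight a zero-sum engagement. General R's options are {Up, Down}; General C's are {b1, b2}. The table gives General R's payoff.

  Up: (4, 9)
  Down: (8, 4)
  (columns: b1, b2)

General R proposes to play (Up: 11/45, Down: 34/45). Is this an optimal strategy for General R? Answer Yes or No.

No

Against b1 this mix gives (11/45)·4 + (34/45)·8 = 316/45.
Against b2 this mix gives (11/45)·9 + (34/45)·4 = 47/9.
General C will play b2, holding General R to 47/9. Shifting weight toward the row that does better against b2 would raise this floor (the equalizing mix achieves 56/9 against both b2 and b1), so the proposed strategy is not optimal.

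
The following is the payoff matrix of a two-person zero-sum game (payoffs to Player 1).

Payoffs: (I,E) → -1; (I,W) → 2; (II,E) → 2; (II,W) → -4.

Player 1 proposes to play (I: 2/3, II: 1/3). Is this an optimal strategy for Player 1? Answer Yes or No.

Yes

Against E this mix gives (2/3)·(-1) + (1/3)·2 = 0.
Against W this mix gives (2/3)·2 + (1/3)·(-4) = 0.
All of Player 2's active replies (E, W) yield 0, and no column does worse for Player 1. The mix makes Player 2 indifferent and guarantees 0, so it is optimal.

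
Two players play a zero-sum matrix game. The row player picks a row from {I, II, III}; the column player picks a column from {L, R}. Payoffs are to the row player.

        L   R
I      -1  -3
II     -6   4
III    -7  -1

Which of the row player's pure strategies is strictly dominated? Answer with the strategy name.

III

II gives a strictly higher payoff than III against every column: -6 > -7, 4 > -1.
So III is strictly dominated and the row player never plays it.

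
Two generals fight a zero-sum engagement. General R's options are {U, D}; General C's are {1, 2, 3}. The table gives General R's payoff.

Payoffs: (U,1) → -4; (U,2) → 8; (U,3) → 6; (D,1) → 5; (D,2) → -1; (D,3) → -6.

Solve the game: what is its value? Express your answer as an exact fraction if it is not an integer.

Row minima: U → -4, D → -6; maximin = -4.
Column maxima: 1 → 5, 2 → 8, 3 → 6; minimax = 5.
-4 ≠ 5, so there is no saddle point; optimal play is mixed.
2 is strictly dominated by 3 (it gives General R strictly more in every row), so General C never plays it.
On the remaining 2×2 (U, D vs 1, 3):
Let General R play U with probability p. Expected payoff against 1: (-4)p + 5(1−p) = −9p + 5; against 3: 6p + (-6)(1−p) = 12p − 6.
Setting these equal: −9p + 5 = 12p − 6 ⇒ −21p = -11 ⇒ p = 11/21, and the value is (-9)·(11/21) + 5 = 2/7.
For General C: with q = P(1), equating U's and D's payoffs gives −10q + 6 = 11q − 6 ⇒ q = 4/7.

2/7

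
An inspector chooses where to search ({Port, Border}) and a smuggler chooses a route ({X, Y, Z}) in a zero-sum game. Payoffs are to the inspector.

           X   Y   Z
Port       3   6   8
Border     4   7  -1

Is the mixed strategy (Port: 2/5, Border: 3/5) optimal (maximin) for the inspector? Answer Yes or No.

No

Against X this mix gives (2/5)·3 + (3/5)·4 = 18/5.
Against Y this mix gives (2/5)·6 + (3/5)·7 = 33/5.
Against Z this mix gives (2/5)·8 + (3/5)·(-1) = 13/5.
The smuggler will play Z, holding the inspector to 13/5. Shifting weight toward the row that does better against Z would raise this floor (the equalizing mix achieves 7/2 against both Z and X), so the proposed strategy is not optimal.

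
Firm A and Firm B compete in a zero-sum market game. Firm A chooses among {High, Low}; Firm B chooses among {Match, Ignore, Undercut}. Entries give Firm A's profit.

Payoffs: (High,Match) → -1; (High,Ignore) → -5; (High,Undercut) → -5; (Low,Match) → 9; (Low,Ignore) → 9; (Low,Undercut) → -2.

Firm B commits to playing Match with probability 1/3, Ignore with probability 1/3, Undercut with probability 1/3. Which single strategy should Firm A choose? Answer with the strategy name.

Low

Expected payoff of High: (1/3)·(-1) + (1/3)·(-5) + (1/3)·(-5) = -11/3.
Expected payoff of Low: (1/3)·9 + (1/3)·9 + (1/3)·(-2) = 16/3.
The largest is 16/3, so Firm A's best response is Low.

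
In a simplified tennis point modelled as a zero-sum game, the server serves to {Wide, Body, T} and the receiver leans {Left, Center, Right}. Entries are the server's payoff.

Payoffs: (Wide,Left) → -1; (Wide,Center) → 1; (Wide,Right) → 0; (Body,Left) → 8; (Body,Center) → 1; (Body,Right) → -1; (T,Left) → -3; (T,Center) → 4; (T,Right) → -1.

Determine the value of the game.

-1/10

Row minima: Wide → -1, Body → -1, T → -3; maximin = -1.
Column maxima: Left → 8, Center → 4, Right → 0; minimax = 0.
-1 ≠ 0, so there is no saddle point; optimal play is mixed.
Center is strictly dominated by Right (it gives the server strictly more in every row), so the receiver never plays it.
With Center eliminated, T is strictly dominated by Wide (Wide gives the server strictly more in every remaining column), so the server never plays it.
On the remaining 2×2 (Wide, Body vs Left, Right):
Let the server play Wide with probability p. Expected payoff against Left: (-1)p + 8(1−p) = −9p + 8; against Right: 0p + (-1)(1−p) = p − 1.
Setting these equal: −9p + 8 = p − 1 ⇒ −10p = -9 ⇒ p = 9/10, and the value is (-9)·(9/10) + 8 = -1/10.
For the receiver: with q = P(Left), equating Wide's and Body's payoffs gives −q = 9q − 1 ⇒ q = 1/10.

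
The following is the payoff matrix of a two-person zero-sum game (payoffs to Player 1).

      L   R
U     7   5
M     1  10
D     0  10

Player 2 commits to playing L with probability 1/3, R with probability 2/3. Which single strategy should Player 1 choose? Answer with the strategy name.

Expected payoff of U: (1/3)·7 + (2/3)·5 = 17/3.
Expected payoff of M: (1/3)·1 + (2/3)·10 = 7.
Expected payoff of D: (1/3)·0 + (2/3)·10 = 20/3.
The largest is 7, so Player 1's best response is M.

M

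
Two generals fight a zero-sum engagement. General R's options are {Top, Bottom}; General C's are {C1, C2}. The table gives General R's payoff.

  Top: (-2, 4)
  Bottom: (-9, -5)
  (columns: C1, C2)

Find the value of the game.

-2

Row minima: Top → -2, Bottom → -9; maximin = -2.
Column maxima: C1 → -2, C2 → 4; minimax = -2.
Since maximin = minimax = -2, there is a saddle point and the value is -2.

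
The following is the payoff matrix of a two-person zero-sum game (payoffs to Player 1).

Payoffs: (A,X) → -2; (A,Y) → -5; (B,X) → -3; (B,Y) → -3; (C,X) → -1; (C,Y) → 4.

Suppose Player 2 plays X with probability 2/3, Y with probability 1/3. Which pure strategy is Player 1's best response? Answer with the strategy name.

Expected payoff of A: (2/3)·(-2) + (1/3)·(-5) = -3.
Expected payoff of B: (2/3)·(-3) + (1/3)·(-3) = -3.
Expected payoff of C: (2/3)·(-1) + (1/3)·4 = 2/3.
The largest is 2/3, so Player 1's best response is C.

C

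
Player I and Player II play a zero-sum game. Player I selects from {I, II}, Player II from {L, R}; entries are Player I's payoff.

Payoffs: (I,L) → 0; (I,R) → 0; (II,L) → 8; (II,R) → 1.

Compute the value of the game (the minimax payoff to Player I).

1

Row minima: I → 0, II → 1; maximin = 1.
Column maxima: L → 8, R → 1; minimax = 1.
Since maximin = minimax = 1, there is a saddle point and the value is 1.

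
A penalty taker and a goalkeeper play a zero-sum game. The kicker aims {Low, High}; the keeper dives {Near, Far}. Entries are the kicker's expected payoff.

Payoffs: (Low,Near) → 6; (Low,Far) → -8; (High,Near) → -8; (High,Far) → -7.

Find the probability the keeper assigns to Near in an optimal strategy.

Row minima: Low → -8, High → -8; maximin = -8.
Column maxima: Near → 6, Far → -7; minimax = -7.
-8 ≠ -7, so there is no saddle point; optimal play is mixed.
Let the kicker play Low with probability p. Expected payoff against Near: 6p + (-8)(1−p) = 14p − 8; against Far: (-8)p + (-7)(1−p) = −p − 7.
Setting these equal: 14p − 8 = −p − 7 ⇒ 15p = 1 ⇒ p = 1/15, and the value is (14)·(1/15) − 8 = -106/15.
For the keeper: with q = P(Near), equating Low's and High's payoffs gives 14q − 8 = −q − 7 ⇒ q = 1/15.

1/15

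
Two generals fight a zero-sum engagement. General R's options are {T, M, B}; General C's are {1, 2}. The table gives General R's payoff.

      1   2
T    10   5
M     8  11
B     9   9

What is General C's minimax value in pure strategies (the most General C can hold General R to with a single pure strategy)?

Column maxima: 1 → 10, 2 → 11.
The smallest of these is 10.

10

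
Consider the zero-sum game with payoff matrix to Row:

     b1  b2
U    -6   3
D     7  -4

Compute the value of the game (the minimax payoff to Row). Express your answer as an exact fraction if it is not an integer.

-3/20

Row minima: U → -6, D → -4; maximin = -4.
Column maxima: b1 → 7, b2 → 3; minimax = 3.
-4 ≠ 3, so there is no saddle point; optimal play is mixed.
Let Row play U with probability p. Expected payoff against b1: (-6)p + 7(1−p) = −13p + 7; against b2: 3p + (-4)(1−p) = 7p − 4.
Setting these equal: −13p + 7 = 7p − 4 ⇒ −20p = -11 ⇒ p = 11/20, and the value is (-13)·(11/20) + 7 = -3/20.
For Column: with q = P(b1), equating U's and D's payoffs gives −9q + 3 = 11q − 4 ⇒ q = 7/20.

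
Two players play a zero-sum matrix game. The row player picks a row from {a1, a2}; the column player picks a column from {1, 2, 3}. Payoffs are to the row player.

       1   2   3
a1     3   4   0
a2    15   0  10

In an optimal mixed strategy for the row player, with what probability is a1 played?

5/7

Row minima: a1 → 0, a2 → 0; maximin = 0.
Column maxima: 1 → 15, 2 → 4, 3 → 10; minimax = 4.
0 ≠ 4, so there is no saddle point; optimal play is mixed.
1 is strictly dominated by 3 (it gives the row player strictly more in every row), so the column player never plays it.
On the remaining 2×2 (a1, a2 vs 2, 3):
Let the row player play a1 with probability p. Expected payoff against 2: 4p + 0(1−p) = 4p; against 3: 0p + 10(1−p) = −10p + 10.
Setting these equal: 4p = −10p + 10 ⇒ 14p = 10 ⇒ p = 5/7, and the value is (4)·(5/7) = 20/7.
For the column player: with q = P(2), equating a1's and a2's payoffs gives 4q = −10q + 10 ⇒ q = 5/7.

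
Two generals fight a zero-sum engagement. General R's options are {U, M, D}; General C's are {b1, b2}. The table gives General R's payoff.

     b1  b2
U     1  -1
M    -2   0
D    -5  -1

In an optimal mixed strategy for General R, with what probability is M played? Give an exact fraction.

1/2

Row minima: U → -1, M → -2, D → -5; maximin = -1.
Column maxima: b1 → 1, b2 → 0; minimax = 0.
-1 ≠ 0, so there is no saddle point; optimal play is mixed.
D is strictly dominated by M, so General R never plays it.
On the remaining 2×2 (U, M vs b1, b2):
Let General R play U with probability p. Expected payoff against b1: 1p + (-2)(1−p) = 3p − 2; against b2: (-1)p + 0(1−p) = −p.
Setting these equal: 3p − 2 = −p ⇒ 4p = 2 ⇒ p = 1/2, and the value is (3)·(1/2) − 2 = -1/2.
For General C: with q = P(b1), equating U's and M's payoffs gives 2q − 1 = −2q ⇒ q = 1/4.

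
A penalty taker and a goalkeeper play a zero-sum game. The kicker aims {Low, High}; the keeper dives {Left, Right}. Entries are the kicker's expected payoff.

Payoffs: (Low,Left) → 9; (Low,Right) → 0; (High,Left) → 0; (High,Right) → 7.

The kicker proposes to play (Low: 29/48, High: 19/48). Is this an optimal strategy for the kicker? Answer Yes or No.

Against Left this mix gives (29/48)·9 + (19/48)·0 = 87/16.
Against Right this mix gives (29/48)·0 + (19/48)·7 = 133/48.
The keeper will play Right, holding the kicker to 133/48. Shifting weight toward the row that does better against Right would raise this floor (the equalizing mix achieves 63/16 against both Right and Left), so the proposed strategy is not optimal.

No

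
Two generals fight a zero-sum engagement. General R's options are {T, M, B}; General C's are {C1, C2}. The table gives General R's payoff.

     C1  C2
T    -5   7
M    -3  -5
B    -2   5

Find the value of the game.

-2

Row minima: T → -5, M → -5, B → -2; maximin = -2.
Column maxima: C1 → -2, C2 → 7; minimax = -2.
Since maximin = minimax = -2, there is a saddle point and the value is -2.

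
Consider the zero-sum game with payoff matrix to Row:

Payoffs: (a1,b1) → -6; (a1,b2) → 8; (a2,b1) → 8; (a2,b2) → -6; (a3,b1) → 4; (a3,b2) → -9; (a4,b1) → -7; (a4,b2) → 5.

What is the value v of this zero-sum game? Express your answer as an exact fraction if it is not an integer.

1

Row minima: a1 → -6, a2 → -6, a3 → -9, a4 → -7; maximin = -6.
Column maxima: b1 → 8, b2 → 8; minimax = 8.
-6 ≠ 8, so there is no saddle point; optimal play is mixed.
a3 is strictly dominated by a2, so Row never plays it.
a4 is strictly dominated by a1, so Row never plays it.
On the remaining 2×2 (a1, a2 vs b1, b2):
Let Row play a1 with probability p. Expected payoff against b1: (-6)p + 8(1−p) = −14p + 8; against b2: 8p + (-6)(1−p) = 14p − 6.
Setting these equal: −14p + 8 = 14p − 6 ⇒ −28p = -14 ⇒ p = 1/2, and the value is (-14)·(1/2) + 8 = 1.
For Column: with q = P(b1), equating a1's and a2's payoffs gives −14q + 8 = 14q − 6 ⇒ q = 1/2.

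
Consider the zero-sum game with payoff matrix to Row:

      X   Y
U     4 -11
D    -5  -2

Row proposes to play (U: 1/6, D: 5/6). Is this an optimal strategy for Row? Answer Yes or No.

Yes

Against X this mix gives (1/6)·4 + (5/6)·(-5) = -7/2.
Against Y this mix gives (1/6)·(-11) + (5/6)·(-2) = -7/2.
All of Column's active replies (X, Y) yield -7/2, and no column does worse for Row. The mix makes Column indifferent and guarantees -7/2, so it is optimal.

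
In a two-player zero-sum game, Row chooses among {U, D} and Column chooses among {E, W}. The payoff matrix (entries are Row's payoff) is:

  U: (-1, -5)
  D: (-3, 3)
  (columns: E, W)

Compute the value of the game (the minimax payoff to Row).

-9/5

Row minima: U → -5, D → -3; maximin = -3.
Column maxima: E → -1, W → 3; minimax = -1.
-3 ≠ -1, so there is no saddle point; optimal play is mixed.
Let Row play U with probability p. Expected payoff against E: (-1)p + (-3)(1−p) = 2p − 3; against W: (-5)p + 3(1−p) = −8p + 3.
Setting these equal: 2p − 3 = −8p + 3 ⇒ 10p = 6 ⇒ p = 3/5, and the value is (2)·(3/5) − 3 = -9/5.
For Column: with q = P(E), equating U's and D's payoffs gives 4q − 5 = −6q + 3 ⇒ q = 4/5.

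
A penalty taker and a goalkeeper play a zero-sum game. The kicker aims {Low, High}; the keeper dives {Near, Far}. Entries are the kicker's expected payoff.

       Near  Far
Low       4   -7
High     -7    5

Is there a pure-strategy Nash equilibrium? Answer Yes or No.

No

Row minima: Low → -7, High → -7; maximin = -7.
Column maxima: Near → 4, Far → 5; minimax = 4.
-7 ≠ 4, so no pure-strategy equilibrium exists.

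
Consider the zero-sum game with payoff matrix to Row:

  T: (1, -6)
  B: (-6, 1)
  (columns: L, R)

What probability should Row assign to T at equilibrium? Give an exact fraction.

1/2

Row minima: T → -6, B → -6; maximin = -6.
Column maxima: L → 1, R → 1; minimax = 1.
-6 ≠ 1, so there is no saddle point; optimal play is mixed.
Let Row play T with probability p. Expected payoff against L: 1p + (-6)(1−p) = 7p − 6; against R: (-6)p + 1(1−p) = −7p + 1.
Setting these equal: 7p − 6 = −7p + 1 ⇒ 14p = 7 ⇒ p = 1/2, and the value is (7)·(1/2) − 6 = -5/2.
For Column: with q = P(L), equating T's and B's payoffs gives 7q − 6 = −7q + 1 ⇒ q = 1/2.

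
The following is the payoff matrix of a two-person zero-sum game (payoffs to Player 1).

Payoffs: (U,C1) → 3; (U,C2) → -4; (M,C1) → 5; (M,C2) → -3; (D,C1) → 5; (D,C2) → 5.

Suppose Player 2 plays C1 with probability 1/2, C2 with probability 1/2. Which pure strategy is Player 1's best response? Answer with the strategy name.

D

Expected payoff of U: (1/2)·3 + (1/2)·(-4) = -1/2.
Expected payoff of M: (1/2)·5 + (1/2)·(-3) = 1.
Expected payoff of D: (1/2)·5 + (1/2)·5 = 5.
The largest is 5, so Player 1's best response is D.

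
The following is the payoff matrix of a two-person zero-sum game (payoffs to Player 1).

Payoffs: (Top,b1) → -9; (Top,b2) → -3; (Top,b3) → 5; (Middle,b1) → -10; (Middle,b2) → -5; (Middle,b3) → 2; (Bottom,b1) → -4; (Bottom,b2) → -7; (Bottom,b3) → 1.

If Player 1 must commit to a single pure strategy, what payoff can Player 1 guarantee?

Row minima: Top → -9, Middle → -10, Bottom → -7.
The best of these is -7.

-7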